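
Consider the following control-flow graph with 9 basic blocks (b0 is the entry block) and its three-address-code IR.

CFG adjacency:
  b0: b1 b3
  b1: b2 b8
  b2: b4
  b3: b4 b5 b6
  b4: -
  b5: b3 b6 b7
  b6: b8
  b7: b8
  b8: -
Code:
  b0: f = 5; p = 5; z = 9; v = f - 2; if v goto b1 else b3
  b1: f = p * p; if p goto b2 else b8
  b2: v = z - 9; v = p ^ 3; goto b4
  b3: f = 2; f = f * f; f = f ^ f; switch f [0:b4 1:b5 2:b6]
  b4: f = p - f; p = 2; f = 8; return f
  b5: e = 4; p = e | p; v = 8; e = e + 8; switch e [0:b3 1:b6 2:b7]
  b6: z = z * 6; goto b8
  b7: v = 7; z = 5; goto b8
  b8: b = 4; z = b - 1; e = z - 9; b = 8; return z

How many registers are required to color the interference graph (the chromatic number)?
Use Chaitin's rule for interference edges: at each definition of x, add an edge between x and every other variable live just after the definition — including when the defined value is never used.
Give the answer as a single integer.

def/use:
  b0: def={f,p,v,z} ue=∅
  b1: def={f} ue={p}
  b2: def={v} ue={p,z}
  b3: def={f} ue=∅
  b4: def={f,p} ue={f,p}
  b5: def={e,p,v} ue={p}
  b6: def={z} ue={z}
  b7: def={v,z} ue=∅
  b8: def={b,e,z} ue=∅

Backward fixpoint:
  b0 li=∅ lo={p,z}
  b1 li={p,z} lo={f,p,z}
  b2 li={f,p,z} lo={f,p}
  b3 li={p,z} lo={f,p,z}
  b4 li={f,p} lo=∅
  b5 li={p,z} lo={p,z}
  b6 li={z} lo=∅
  b7 li=∅ lo=∅
  b8 li=∅ lo=∅

Interference:
  b↔{z}
  e↔{p,v,z}
  f↔{p,v,z}
  p↔{e,f,v,z}
  v↔{e,f,p,z}
  z↔{b,e,f,p,v}

Colouring:
  {e,p,v,z} pairwise interfere (4-clique) ⇒ χ ≥ 4
  assign b→r1 e→r3 f→r3 p→r1 v→r2 z→r0 — no edge inside a register ⇒ χ ≤ 4
  χ = 4

Answer: 4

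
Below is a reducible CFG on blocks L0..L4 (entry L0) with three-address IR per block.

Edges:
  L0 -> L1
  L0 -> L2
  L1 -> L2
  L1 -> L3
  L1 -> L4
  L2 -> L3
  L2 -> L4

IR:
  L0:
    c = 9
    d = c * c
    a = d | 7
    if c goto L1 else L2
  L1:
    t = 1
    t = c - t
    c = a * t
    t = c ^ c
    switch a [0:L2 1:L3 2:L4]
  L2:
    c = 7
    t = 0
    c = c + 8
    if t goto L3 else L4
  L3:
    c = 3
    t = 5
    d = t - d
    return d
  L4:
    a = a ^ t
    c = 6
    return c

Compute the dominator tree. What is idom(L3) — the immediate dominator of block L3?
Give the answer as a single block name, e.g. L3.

Answer: L0

Working:
idom tree: L1←L0 L2←L0 L3←L0 L4←L0
Join-block Dom:
  L2: preds {L0,L1}: {L0} ∩ {L0,L1} = {L0}; idom=L0
  L3: preds {L1,L2}: {L0,L1} ∩ {L0,L2} = {L0}; idom=L0
  L4: preds {L1,L2}: {L0,L1} ∩ {L0,L2} = {L0}; idom=L0

idom(L3) = L0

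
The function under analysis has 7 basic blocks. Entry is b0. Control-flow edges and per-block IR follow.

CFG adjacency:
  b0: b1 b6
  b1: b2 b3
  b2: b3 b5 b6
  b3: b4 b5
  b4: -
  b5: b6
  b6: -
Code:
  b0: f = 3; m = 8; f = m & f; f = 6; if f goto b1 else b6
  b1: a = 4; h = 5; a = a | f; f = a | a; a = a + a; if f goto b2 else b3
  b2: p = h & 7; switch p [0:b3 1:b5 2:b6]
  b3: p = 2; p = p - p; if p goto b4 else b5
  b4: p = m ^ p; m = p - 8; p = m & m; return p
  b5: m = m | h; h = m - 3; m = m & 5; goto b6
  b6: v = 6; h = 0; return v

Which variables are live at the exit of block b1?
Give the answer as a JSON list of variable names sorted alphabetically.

def/use:
  b0: def={f,m} ue=∅
  b1: def={a,f,h} ue={f}
  b2: def={p} ue={h}
  b3: def={p} ue=∅
  b4: def={m,p} ue={m,p}
  b5: def={h,m} ue={h,m}
  b6: def={h,v} ue=∅

Liveness:
  b0: in=∅ out={f,m}
  b1: in={f,m} out={h,m}
  b2: in={h,m} out={h,m}
  b3: in={h,m} out={h,m,p}
  b4: in={m,p} out=∅
  b5: in={h,m} out=∅
  b6: in=∅ out=∅

live-out(b1) = ["h", "m"]

Answer: ["h", "m"]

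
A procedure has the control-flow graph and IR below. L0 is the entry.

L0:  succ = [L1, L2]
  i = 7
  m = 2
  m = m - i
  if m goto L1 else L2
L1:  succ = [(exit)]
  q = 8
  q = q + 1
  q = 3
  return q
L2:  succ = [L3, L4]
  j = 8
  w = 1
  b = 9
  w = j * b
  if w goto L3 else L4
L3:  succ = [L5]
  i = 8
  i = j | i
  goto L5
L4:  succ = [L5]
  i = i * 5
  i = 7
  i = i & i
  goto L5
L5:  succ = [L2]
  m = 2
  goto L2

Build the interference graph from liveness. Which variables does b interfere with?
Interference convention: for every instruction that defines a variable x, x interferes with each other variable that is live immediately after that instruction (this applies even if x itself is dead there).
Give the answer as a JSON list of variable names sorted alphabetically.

Answer: ["i", "j"]

Derivation:
Block summaries:
  L0 def {i,m} use ∅
  L1 def {q} use ∅
  L2 def {b,j,w} use ∅
  L3 def {i} use {j}
  L4 def {i} use {i}
  L5 def {m} use ∅

Live sets:
  live L0: ∅→{i}
  live L1: ∅→∅
  live L2: {i}→{i,j}
  live L3: {j}→{i}
  live L4: {i}→{i}
  live L5: {i}→{i}

Conflict graph:
  b: {i,j}
  i: {b,j,m,w}
  j: {b,i,w}
  m: {i}
  q: ∅
  w: {i,j}

N(b) = ["i", "j"]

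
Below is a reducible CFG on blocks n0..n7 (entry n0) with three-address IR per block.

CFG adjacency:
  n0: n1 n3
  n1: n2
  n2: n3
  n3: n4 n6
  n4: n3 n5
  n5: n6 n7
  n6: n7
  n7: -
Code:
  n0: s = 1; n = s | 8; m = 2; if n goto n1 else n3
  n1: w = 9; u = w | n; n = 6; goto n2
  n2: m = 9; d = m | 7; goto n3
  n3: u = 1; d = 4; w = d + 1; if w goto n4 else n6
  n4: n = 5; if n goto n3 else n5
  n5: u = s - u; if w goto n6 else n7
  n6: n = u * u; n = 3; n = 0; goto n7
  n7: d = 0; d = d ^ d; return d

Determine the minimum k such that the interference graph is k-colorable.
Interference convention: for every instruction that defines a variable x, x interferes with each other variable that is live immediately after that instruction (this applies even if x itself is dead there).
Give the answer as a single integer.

Per-block:
  n0: {m,n,s} / ∅
  n1: {n,u,w} / {n}
  n2: {d,m} / ∅
  n3: {d,u,w} / ∅
  n4: {n} / ∅
  n5: {u} / {s,u,w}
  n6: {n} / {u}
  n7: {d} / ∅

Liveness:
  live n0: ∅→{n,s}
  live n1: {n,s}→{s}
  live n2: {s}→{s}
  live n3: {s}→{s,u,w}
  live n4: {s,u,w}→{s,u,w}
  live n5: {s,u,w}→{u}
  live n6: {u}→∅
  live n7: ∅→∅

Interfere edges:
  d↔{s,u}
  m↔{n,s}
  n↔{m,s,u,w}
  s↔{d,m,n,u,w}
  u↔{d,n,s,w}
  w↔{n,s,u}

Colouring:
  clique {n,s,u,w} ⇒ need ≥ 4
  assign d→r1 m→r2 n→r1 s→r0 u→r2 w→r3 — no edge inside a register ⇒ χ ≤ 4
  χ = 4

Answer: 4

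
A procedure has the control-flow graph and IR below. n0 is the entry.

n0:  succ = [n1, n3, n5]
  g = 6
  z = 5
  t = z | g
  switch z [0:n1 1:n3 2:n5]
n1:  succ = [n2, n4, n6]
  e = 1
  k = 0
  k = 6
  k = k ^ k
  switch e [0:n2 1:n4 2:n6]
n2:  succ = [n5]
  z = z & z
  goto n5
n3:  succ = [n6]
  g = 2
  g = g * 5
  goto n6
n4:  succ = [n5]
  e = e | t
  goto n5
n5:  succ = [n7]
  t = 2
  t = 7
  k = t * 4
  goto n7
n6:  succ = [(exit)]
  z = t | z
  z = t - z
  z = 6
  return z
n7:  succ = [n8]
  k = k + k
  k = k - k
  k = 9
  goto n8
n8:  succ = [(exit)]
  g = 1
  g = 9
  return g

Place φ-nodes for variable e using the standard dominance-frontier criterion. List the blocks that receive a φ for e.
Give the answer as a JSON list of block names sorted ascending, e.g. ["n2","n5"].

Answer: ["n5", "n6"]

Derivation:
idom tree: n1←n0 n2←n1 n3←n0 n4←n1 n5←n0 n6←n0 n7←n5 n8←n7
Join-block Dom:
  n5: preds {n0,n2,n4}: {n0} ∩ {n0,n1,n2} ∩ {n0,n1,n4} = {n0}; idom=n0
  n6: preds {n1,n3}: {n0,n1} ∩ {n0,n3} = {n0}; idom=n0

DF walk-up:
  n5←n0: walk · to n0
  n5←n2: walk n2→n1 to n0
  n5←n4: walk n4→n1 to n0
  n6←n1: walk n1 to n0
  n6←n3: walk n3 to n0
  n0: DF=∅
  n1: DF={n5,n6}
  n2: DF={n5}
  n3: DF={n6}
  n4: DF={n5}
  n5: DF=∅
  n6: DF=∅
  n7: DF=∅
  n8: DF=∅

φ for e: defs {n1,n4}
  DF⁺ = {n5,n6}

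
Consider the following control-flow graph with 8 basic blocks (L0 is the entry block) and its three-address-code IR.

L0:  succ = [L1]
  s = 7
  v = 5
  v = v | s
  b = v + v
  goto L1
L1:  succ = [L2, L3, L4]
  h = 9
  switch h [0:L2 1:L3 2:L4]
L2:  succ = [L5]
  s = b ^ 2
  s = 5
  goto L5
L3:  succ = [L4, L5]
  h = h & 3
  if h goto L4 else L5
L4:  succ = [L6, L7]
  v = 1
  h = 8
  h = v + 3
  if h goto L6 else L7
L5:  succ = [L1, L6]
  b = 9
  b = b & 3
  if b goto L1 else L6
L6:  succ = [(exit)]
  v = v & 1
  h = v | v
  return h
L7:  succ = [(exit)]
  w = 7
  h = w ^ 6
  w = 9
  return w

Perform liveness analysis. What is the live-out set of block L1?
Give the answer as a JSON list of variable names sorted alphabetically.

Block summaries:
  L0: def={b,s,v} ue=∅
  L1: def={h} ue=∅
  L2: def={s} ue={b}
  L3: def={h} ue={h}
  L4: def={h,v} ue=∅
  L5: def={b} ue=∅
  L6: def={h,v} ue={v}
  L7: def={h,w} ue=∅

Live sets:
  live L0: ∅→{b,v}
  live L1: {b,v}→{b,h,v}
  live L2: {b,v}→{v}
  live L3: {h,v}→{v}
  live L4: ∅→{v}
  live L5: {v}→{b,v}
  live L6: {v}→∅
  live L7: ∅→∅

live-out(L1) = ["b", "h", "v"]

Answer: ["b", "h", "v"]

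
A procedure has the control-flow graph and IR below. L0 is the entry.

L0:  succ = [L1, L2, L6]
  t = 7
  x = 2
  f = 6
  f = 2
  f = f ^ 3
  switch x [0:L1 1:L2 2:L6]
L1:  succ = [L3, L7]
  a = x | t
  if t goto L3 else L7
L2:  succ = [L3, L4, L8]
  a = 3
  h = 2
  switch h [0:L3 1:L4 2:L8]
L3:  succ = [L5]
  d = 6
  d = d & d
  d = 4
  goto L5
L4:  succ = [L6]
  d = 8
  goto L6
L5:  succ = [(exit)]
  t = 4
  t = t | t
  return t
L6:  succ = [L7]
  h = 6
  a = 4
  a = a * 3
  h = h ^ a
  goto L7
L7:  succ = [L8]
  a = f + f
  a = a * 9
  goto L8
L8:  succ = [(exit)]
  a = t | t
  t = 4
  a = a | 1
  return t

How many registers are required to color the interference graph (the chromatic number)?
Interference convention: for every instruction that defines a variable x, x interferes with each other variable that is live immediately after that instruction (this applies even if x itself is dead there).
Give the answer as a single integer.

def/use:
  L0: {f,t,x} / ∅
  L1: {a} / {t,x}
  L2: {a,h} / ∅
  L3: {d} / ∅
  L4: {d} / ∅
  L5: {t} / ∅
  L6: {a,h} / ∅
  L7: {a} / {f}
  L8: {a,t} / {t}

Liveness:
  L0 li=∅ lo={f,t,x}
  L1 li={f,t,x} lo={f,t}
  L2 li={f,t} lo={f,t}
  L3 li=∅ lo=∅
  L4 li={f,t} lo={f,t}
  L5 li=∅ lo=∅
  L6 li={f,t} lo={f,t}
  L7 li={f,t} lo={t}
  L8 li={t} lo=∅

Interference:
  a: {f,h,t}
  d: {f,t}
  f: {a,d,h,t,x}
  h: {a,f,t}
  t: {a,d,f,h,x}
  x: {f,t}

Chromatic number:
  clique {a,f,h,t} ⇒ need ≥ 4
  assign a→R2 d→R2 f→R0 h→R3 t→R1 x→R2 — no edge inside a register ⇒ χ ≤ 4
  χ = 4

Answer: 4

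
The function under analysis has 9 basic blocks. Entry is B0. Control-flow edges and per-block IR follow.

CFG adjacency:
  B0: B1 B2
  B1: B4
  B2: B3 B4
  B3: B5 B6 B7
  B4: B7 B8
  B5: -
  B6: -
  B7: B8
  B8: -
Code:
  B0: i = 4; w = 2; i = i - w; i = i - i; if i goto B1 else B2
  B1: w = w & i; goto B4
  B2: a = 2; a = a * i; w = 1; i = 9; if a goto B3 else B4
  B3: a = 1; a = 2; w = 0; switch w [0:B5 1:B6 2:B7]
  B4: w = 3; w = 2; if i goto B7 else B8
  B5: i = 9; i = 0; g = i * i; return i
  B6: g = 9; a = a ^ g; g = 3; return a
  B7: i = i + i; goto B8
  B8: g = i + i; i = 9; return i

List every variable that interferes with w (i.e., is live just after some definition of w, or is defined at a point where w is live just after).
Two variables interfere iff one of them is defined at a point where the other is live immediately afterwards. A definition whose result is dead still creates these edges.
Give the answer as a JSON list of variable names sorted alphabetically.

Answer: ["a", "i"]

Derivation:
def/use:
  B0: def={i,w} ue=∅
  B1: def={w} ue={i,w}
  B2: def={a,i,w} ue={i}
  B3: def={a,w} ue=∅
  B4: def={w} ue={i}
  B5: def={g,i} ue=∅
  B6: def={a,g} ue={a}
  B7: def={i} ue={i}
  B8: def={g,i} ue={i}

Backward fixpoint:
  B0: in=∅ out={i,w}
  B1: in={i,w} out={i}
  B2: in={i} out={i}
  B3: in={i} out={a,i}
  B4: in={i} out={i}
  B5: in=∅ out=∅
  B6: in={a} out=∅
  B7: in={i} out={i}
  B8: in={i} out=∅

Conflict graph:
  a↔{g,i,w}
  g↔{a,i}
  i↔{a,g,w}
  w↔{a,i}

N(w) = ["a", "i"]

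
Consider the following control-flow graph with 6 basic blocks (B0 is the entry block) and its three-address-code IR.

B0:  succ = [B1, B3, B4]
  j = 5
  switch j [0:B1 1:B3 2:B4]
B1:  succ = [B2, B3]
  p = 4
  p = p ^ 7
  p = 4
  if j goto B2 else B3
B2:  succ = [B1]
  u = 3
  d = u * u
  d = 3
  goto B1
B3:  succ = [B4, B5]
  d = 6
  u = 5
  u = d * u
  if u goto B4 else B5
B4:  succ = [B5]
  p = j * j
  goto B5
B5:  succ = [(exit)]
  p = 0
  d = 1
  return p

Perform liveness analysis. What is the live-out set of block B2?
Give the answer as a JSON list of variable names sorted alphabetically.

Block summaries:
  B0: def={j} ue=∅
  B1: def={p} ue={j}
  B2: def={d,u} ue=∅
  B3: def={d,u} ue=∅
  B4: def={p} ue={j}
  B5: def={d,p} ue=∅

Live sets:
  live B0: ∅→{j}
  live B1: {j}→{j}
  live B2: {j}→{j}
  live B3: {j}→{j}
  live B4: {j}→∅
  live B5: ∅→∅

live-out(B2) = ["j"]

Answer: ["j"]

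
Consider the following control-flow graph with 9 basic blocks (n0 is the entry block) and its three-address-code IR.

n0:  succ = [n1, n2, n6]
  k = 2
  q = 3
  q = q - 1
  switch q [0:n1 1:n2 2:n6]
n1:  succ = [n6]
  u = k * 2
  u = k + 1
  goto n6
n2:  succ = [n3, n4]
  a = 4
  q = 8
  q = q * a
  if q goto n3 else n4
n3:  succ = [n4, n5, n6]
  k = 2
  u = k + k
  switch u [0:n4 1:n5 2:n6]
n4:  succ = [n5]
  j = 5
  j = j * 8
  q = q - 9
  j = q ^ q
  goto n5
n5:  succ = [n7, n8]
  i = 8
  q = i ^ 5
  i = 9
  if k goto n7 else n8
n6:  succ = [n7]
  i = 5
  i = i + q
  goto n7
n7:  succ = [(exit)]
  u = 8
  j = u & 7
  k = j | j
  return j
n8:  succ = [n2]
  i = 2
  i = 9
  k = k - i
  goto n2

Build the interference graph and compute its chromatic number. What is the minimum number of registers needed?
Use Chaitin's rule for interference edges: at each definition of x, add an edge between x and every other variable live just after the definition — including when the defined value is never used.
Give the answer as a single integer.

Answer: 3

Derivation:
Block summaries:
  n0: def={k,q} ue=∅
  n1: def={u} ue={k}
  n2: def={a,q} ue=∅
  n3: def={k,u} ue=∅
  n4: def={j,q} ue={q}
  n5: def={i,q} ue={k}
  n6: def={i} ue={q}
  n7: def={j,k,u} ue=∅
  n8: def={i,k} ue={k}

Liveness:
  live n0: ∅→{k,q}
  live n1: {k,q}→{q}
  live n2: {k}→{k,q}
  live n3: {q}→{k,q}
  live n4: {k,q}→{k}
  live n5: {k}→{k}
  live n6: {q}→∅
  live n7: ∅→∅
  live n8: {k}→{k}

Conflict graph:
  a↔{k,q}
  i↔{k,q}
  j↔{k,q}
  k↔{a,i,j,q,u}
  q↔{a,i,j,k,u}
  u↔{k,q}

Colouring:
  lower bound: {a,k,q} mutually conflict ⇒ χ ≥ 3
  3-colouring: R0={k}  R1={q}  R2={a,i,j,u}
  χ = 3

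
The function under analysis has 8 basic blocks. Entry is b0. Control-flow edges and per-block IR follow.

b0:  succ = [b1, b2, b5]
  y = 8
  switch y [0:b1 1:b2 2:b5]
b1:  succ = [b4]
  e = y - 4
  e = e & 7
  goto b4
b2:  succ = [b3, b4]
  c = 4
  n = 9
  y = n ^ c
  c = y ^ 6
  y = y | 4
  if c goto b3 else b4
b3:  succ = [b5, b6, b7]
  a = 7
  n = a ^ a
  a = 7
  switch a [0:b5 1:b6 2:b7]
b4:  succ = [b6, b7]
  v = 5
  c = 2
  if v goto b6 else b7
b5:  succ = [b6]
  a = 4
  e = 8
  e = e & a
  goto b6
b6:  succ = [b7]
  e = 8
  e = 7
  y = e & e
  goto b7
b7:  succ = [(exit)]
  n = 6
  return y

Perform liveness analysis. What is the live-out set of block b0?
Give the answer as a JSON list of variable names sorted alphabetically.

Answer: ["y"]

Derivation:
def/use:
  b0: def={y} ue=∅
  b1: def={e} ue={y}
  b2: def={c,n,y} ue=∅
  b3: def={a,n} ue=∅
  b4: def={c,v} ue=∅
  b5: def={a,e} ue=∅
  b6: def={e,y} ue=∅
  b7: def={n} ue={y}

Backward fixpoint:
  b0: in=∅ out={y}
  b1: in={y} out={y}
  b2: in=∅ out={y}
  b3: in={y} out={y}
  b4: in={y} out={y}
  b5: in=∅ out=∅
  b6: in=∅ out={y}
  b7: in={y} out=∅

live-out(b0) = ["y"]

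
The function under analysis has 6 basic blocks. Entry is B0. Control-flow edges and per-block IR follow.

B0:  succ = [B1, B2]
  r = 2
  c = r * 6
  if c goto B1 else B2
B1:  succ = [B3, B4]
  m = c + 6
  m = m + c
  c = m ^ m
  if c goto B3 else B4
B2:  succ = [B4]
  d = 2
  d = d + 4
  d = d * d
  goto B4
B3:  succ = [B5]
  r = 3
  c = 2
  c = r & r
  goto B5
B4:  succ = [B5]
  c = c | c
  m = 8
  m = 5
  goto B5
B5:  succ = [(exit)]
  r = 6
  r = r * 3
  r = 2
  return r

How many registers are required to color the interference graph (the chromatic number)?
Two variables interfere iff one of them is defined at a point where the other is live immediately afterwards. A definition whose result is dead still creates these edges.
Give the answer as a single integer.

def/use:
  B0: def={c,r} ue=∅
  B1: def={c,m} ue={c}
  B2: def={d} ue=∅
  B3: def={c,r} ue=∅
  B4: def={c,m} ue={c}
  B5: def={r} ue=∅

Live sets:
  B0 li=∅ lo={c}
  B1 li={c} lo={c}
  B2 li={c} lo={c}
  B3 li=∅ lo=∅
  B4 li={c} lo=∅
  B5 li=∅ lo=∅

Interference:
  c↔{d,m,r}
  d↔{c}
  m↔{c}
  r↔{c}

Colouring:
  {c,d} pairwise interfere (2-clique) ⇒ χ ≥ 2
  assign c→r0 d→r1 m→r1 r→r1 — no edge inside a register ⇒ χ ≤ 2
  χ = 2

Answer: 2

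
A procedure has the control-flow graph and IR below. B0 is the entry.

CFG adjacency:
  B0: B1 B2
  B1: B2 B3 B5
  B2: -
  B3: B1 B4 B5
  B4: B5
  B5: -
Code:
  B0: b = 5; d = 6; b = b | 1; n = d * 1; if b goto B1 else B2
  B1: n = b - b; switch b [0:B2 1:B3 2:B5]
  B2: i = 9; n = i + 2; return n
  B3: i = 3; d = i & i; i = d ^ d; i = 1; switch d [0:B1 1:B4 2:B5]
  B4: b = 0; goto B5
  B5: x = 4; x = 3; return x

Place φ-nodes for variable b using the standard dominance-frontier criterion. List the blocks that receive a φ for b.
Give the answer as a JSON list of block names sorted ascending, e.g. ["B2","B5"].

idom tree: B1←B0 B2←B0 B3←B1 B4←B3 B5←B1
Dom at joins:
  B1: preds {B0,B3}: {B0} ∩ {B0,B1,B3} = {B0}; idom=B0
  B2: preds {B0,B1}: {B0} ∩ {B0,B1} = {B0}; idom=B0
  B5: preds {B1,B3,B4}: {B0,B1} ∩ {B0,B1,B3} ∩ {B0,B1,B3,B4} = {B0,B1}; idom=B1

Frontier:
  B1←B0: walk · to B0
  B1←B3: walk B3→B1 to B0
  B2←B0: walk · to B0
  B2←B1: walk B1 to B0
  B5←B1: walk · to B1
  B5←B3: walk B3 to B1
  B5←B4: walk B4→B3 to B1
  B0: DF=∅
  B1: DF={B1,B2}
  B2: DF=∅
  B3: DF={B1,B5}
  B4: DF={B5}
  B5: DF=∅

φ for b: defs {B0,B4}
  DF⁺ = {B5}

Answer: ["B5"]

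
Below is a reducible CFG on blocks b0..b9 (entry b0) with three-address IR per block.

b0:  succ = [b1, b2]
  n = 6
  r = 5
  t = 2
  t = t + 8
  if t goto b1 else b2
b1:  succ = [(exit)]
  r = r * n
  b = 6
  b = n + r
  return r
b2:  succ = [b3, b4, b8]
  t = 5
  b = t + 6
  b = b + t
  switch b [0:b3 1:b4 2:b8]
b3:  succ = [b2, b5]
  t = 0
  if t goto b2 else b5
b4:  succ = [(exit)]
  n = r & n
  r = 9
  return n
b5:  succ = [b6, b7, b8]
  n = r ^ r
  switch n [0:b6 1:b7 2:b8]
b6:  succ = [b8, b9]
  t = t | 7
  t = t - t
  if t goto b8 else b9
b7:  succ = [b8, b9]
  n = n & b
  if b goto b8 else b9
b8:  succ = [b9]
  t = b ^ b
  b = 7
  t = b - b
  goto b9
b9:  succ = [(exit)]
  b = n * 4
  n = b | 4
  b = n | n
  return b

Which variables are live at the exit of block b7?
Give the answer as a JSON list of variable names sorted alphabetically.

Answer: ["b", "n"]

Analysis:
Block summaries:
  b0 def {n,r,t} use ∅
  b1 def {b,r} use {n,r}
  b2 def {b,t} use ∅
  b3 def {t} use ∅
  b4 def {n,r} use {n,r}
  b5 def {n} use {r}
  b6 def {t} use {t}
  b7 def {n} use {b,n}
  b8 def {b,t} use {b}
  b9 def {b,n} use {n}

Liveness:
  b0 li=∅ lo={n,r}
  b1 li={n,r} lo=∅
  b2 li={n,r} lo={b,n,r}
  b3 li={b,n,r} lo={b,n,r,t}
  b4 li={n,r} lo=∅
  b5 li={b,r,t} lo={b,n,t}
  b6 li={b,n,t} lo={b,n}
  b7 li={b,n} lo={b,n}
  b8 li={b,n} lo={n}
  b9 li={n} lo=∅

live-out(b7) = ["b", "n"]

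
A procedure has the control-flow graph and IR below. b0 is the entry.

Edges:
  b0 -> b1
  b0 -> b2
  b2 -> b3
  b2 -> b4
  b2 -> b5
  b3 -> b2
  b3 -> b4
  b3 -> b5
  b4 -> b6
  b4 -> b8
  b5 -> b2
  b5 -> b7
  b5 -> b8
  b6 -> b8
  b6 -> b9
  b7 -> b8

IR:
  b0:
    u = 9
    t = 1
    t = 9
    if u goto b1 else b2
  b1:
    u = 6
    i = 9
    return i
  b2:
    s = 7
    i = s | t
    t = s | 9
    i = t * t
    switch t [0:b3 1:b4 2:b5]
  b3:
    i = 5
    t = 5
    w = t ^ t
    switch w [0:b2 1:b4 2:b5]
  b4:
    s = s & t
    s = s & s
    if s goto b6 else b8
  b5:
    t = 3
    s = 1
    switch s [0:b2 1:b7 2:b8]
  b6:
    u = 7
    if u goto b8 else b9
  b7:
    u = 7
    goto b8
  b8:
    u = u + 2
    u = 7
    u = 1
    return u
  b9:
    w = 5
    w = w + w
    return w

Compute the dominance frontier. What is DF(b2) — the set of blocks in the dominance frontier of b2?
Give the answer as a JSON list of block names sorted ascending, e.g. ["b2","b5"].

idom tree: b1←b0 b2←b0 b3←b2 b4←b2 b5←b2 b6←b4 b7←b5 b8←b2 b9←b6
Dom at joins:
  b2: preds {b0,b3,b5}: {b0} ∩ {b0,b2,b3} ∩ {b0,b2,b5} = {b0}; idom=b0
  b4: preds {b2,b3}: {b0,b2} ∩ {b0,b2,b3} = {b0,b2}; idom=b2
  b5: preds {b2,b3}: {b0,b2} ∩ {b0,b2,b3} = {b0,b2}; idom=b2
  b8: preds {b4,b5,b6,b7}: {b0,b2,b4} ∩ {b0,b2,b5} ∩ {b0,b2,b4,b6} ∩ {b0,b2,b5,b7} = {b0,b2}; idom=b2

DF derivation:
  b2←b0: walk · to b0
  b2←b3: walk b3→b2 to b0
  b2←b5: walk b5→b2 to b0
  b4←b2: walk · to b2
  b4←b3: walk b3 to b2
  b5←b2: walk · to b2
  b5←b3: walk b3 to b2
  b8←b4: walk b4 to b2
  b8←b5: walk b5 to b2
  b8←b6: walk b6→b4 to b2
  b8←b7: walk b7→b5 to b2
  b0 → ∅
  b1 → ∅
  b2 → {b2}
  b3 → {b2,b4,b5}
  b4 → {b8}
  b5 → {b2,b8}
  b6 → {b8}
  b7 → {b8}
  b8 → ∅
  b9 → ∅

DF(b2) = ["b2"]

Answer: ["b2"]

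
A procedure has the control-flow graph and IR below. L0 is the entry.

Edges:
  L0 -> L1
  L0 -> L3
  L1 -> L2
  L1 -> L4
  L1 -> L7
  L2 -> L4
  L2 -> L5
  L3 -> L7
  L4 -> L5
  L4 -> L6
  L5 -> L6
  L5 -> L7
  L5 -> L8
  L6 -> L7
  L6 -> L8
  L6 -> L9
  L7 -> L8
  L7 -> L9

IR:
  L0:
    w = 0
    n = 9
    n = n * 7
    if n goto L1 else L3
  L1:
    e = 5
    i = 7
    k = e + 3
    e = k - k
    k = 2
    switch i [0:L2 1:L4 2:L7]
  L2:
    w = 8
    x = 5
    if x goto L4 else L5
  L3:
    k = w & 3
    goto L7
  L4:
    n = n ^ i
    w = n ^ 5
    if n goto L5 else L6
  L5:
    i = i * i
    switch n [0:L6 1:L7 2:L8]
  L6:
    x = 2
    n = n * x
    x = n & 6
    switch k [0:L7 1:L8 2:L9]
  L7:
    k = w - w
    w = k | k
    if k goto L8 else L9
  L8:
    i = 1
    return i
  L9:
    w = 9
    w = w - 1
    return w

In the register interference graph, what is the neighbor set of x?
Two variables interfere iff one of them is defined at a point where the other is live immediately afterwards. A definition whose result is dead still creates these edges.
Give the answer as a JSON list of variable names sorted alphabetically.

def/use:
  L0: {n,w} / ∅
  L1: {e,i,k} / ∅
  L2: {w,x} / ∅
  L3: {k} / {w}
  L4: {n,w} / {i,n}
  L5: {i} / {i,n}
  L6: {n,x} / {k,n}
  L7: {k,w} / {w}
  L8: {i} / ∅
  L9: {w} / ∅

Backward fixpoint:
  L0 li=∅ lo={n,w}
  L1 li={n,w} lo={i,k,n,w}
  L2 li={i,k,n} lo={i,k,n,w}
  L3 li={w} lo={w}
  L4 li={i,k,n} lo={i,k,n,w}
  L5 li={i,k,n,w} lo={k,n,w}
  L6 li={k,n,w} lo={w}
  L7 li={w} lo=∅
  L8 li=∅ lo=∅
  L9 li=∅ lo=∅

Interfere edges:
  e↔{i,n,w}
  i↔{e,k,n,w,x}
  k↔{i,n,w,x}
  n↔{e,i,k,w,x}
  w↔{e,i,k,n,x}
  x↔{i,k,n,w}

N(x) = ["i", "k", "n", "w"]

Answer: ["i", "k", "n", "w"]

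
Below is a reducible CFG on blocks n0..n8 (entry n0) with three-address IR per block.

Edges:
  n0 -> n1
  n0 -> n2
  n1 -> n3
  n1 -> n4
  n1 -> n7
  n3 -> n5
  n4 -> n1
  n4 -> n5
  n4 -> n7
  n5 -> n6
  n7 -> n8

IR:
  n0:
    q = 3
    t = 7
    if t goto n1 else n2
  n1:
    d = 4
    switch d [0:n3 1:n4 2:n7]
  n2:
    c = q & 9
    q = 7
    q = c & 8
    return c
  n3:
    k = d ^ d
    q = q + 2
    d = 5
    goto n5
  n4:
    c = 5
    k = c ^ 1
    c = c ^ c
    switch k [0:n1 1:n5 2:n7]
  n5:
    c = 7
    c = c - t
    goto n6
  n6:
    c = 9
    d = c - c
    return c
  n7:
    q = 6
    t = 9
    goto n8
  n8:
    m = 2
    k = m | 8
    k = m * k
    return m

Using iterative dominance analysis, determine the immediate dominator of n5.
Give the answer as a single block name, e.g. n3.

idom tree: n1←n0 n2←n0 n3←n1 n4←n1 n5←n1 n6←n5 n7←n1 n8←n7
Join-block Dom:
  n1: preds {n0,n4}: {n0} ∩ {n0,n1,n4} = {n0}; idom=n0
  n5: preds {n3,n4}: {n0,n1,n3} ∩ {n0,n1,n4} = {n0,n1}; idom=n1
  n7: preds {n1,n4}: {n0,n1} ∩ {n0,n1,n4} = {n0,n1}; idom=n1

idom(n5) = n1

Answer: n1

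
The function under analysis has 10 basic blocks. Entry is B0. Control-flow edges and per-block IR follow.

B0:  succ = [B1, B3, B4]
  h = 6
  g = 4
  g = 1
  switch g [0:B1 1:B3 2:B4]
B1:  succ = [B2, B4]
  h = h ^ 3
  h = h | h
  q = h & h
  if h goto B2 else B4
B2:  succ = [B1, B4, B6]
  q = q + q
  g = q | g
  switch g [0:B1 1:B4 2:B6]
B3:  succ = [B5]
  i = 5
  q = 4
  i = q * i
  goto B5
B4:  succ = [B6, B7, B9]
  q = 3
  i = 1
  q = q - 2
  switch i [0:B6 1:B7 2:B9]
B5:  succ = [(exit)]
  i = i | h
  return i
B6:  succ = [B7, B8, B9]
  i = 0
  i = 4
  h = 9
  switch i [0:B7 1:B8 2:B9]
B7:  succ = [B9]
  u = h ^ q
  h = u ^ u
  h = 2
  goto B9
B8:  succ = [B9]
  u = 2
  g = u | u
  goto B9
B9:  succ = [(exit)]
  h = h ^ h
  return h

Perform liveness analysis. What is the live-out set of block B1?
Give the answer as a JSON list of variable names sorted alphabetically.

Answer: ["g", "h", "q"]

Analysis:
Block summaries:
  B0: def={g,h} ue=∅
  B1: def={h,q} ue={h}
  B2: def={g,q} ue={g,q}
  B3: def={i,q} ue=∅
  B4: def={i,q} ue=∅
  B5: def={i} ue={h,i}
  B6: def={h,i} ue=∅
  B7: def={h,u} ue={h,q}
  B8: def={g,u} ue=∅
  B9: def={h} ue={h}

Liveness:
  B0: in=∅ out={g,h}
  B1: in={g,h} out={g,h,q}
  B2: in={g,h,q} out={g,h,q}
  B3: in={h} out={h,i}
  B4: in={h} out={h,q}
  B5: in={h,i} out=∅
  B6: in={q} out={h,q}
  B7: in={h,q} out={h}
  B8: in={h} out={h}
  B9: in={h} out=∅

live-out(B1) = ["g", "h", "q"]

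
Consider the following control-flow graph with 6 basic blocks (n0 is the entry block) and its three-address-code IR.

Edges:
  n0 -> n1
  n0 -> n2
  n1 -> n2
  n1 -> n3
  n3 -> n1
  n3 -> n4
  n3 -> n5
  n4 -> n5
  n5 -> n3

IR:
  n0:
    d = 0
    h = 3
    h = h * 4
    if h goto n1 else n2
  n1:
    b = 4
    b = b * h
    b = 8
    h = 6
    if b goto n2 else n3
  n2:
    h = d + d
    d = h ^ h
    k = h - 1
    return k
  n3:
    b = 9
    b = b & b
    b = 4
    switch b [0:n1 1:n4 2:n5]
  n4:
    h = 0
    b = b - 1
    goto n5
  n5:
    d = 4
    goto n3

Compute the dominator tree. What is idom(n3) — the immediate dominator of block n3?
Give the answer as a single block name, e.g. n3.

Answer: n1

Analysis:
idom tree: n1←n0 n2←n0 n3←n1 n4←n3 n5←n3
Join-block Dom:
  n1: preds {n0,n3}: {n0} ∩ {n0,n1,n3} = {n0}; idom=n0
  n2: preds {n0,n1}: {n0} ∩ {n0,n1} = {n0}; idom=n0
  n3: preds {n1,n5}: {n0,n1} ∩ {n0,n1,n3,n5} = {n0,n1}; idom=n1
  n5: preds {n3,n4}: {n0,n1,n3} ∩ {n0,n1,n3,n4} = {n0,n1,n3}; idom=n3

idom(n3) = n1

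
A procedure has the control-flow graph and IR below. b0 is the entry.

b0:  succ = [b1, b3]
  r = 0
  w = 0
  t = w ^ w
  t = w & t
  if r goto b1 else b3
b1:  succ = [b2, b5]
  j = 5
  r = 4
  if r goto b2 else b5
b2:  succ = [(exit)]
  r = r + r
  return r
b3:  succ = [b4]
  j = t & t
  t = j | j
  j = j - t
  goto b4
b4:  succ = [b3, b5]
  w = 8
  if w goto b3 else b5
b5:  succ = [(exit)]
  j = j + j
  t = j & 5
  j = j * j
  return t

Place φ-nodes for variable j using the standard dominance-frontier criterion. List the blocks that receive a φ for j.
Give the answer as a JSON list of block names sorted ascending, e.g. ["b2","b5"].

idom tree: b1←b0 b2←b1 b3←b0 b4←b3 b5←b0
Join-block Dom:
  b3: preds {b0,b4}: {b0} ∩ {b0,b3,b4} = {b0}; idom=b0
  b5: preds {b1,b4}: {b0,b1} ∩ {b0,b3,b4} = {b0}; idom=b0

DF walk-up:
  b3←b0: walk · to b0
  b3←b4: walk b4→b3 to b0
  b5←b1: walk b1 to b0
  b5←b4: walk b4→b3 to b0
  DF(b0)=∅
  DF(b1)={b5}
  DF(b2)=∅
  DF(b3)={b3,b5}
  DF(b4)={b3,b5}
  DF(b5)=∅

φ for j: defs {b1,b3,b5}
  DF⁺ = {b3,b5}

Answer: ["b3", "b5"]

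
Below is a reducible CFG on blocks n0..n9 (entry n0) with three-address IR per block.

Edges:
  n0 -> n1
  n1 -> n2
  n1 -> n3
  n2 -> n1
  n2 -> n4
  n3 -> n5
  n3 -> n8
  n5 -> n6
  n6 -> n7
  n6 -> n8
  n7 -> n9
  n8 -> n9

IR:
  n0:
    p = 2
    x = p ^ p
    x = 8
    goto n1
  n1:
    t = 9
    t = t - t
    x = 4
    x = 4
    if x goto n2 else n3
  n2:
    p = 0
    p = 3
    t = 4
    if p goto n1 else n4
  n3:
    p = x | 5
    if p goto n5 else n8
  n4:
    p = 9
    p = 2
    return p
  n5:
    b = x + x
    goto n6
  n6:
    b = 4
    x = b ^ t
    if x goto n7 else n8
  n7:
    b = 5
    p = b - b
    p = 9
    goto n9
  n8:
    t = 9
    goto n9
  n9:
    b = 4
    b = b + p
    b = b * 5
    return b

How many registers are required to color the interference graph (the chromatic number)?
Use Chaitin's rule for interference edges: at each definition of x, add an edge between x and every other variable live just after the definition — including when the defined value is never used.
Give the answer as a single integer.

Per-block:
  n0: {p,x} / ∅
  n1: {t,x} / ∅
  n2: {p,t} / ∅
  n3: {p} / {x}
  n4: {p} / ∅
  n5: {b} / {x}
  n6: {b,x} / {t}
  n7: {b,p} / ∅
  n8: {t} / ∅
  n9: {b} / {p}

Backward fixpoint:
  n0: in=∅ out=∅
  n1: in=∅ out={t,x}
  n2: in=∅ out=∅
  n3: in={t,x} out={p,t,x}
  n4: in=∅ out=∅
  n5: in={p,t,x} out={p,t}
  n6: in={p,t} out={p}
  n7: in=∅ out={p}
  n8: in={p} out={p}
  n9: in={p} out=∅

Interference:
  b: {p,t}
  p: {b,t,x}
  t: {b,p,x}
  x: {p,t}

Chromatic number:
  clique {b,p,t} ⇒ need ≥ 3
  assign b→c2 p→c0 t→c1 x→c2 — no edge inside a register ⇒ χ ≤ 3
  χ = 3

Answer: 3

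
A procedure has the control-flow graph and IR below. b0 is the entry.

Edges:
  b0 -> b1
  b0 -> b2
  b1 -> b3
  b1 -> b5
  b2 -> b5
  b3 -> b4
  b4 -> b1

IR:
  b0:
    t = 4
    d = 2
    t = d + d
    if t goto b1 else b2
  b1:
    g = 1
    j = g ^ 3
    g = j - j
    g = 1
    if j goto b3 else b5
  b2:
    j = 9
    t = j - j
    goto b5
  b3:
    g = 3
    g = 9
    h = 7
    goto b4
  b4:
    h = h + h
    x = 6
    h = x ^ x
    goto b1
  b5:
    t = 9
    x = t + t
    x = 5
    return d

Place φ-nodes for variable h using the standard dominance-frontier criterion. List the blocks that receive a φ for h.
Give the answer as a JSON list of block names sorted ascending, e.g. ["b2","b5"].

idom tree: b1←b0 b2←b0 b3←b1 b4←b3 b5←b0
Join-block Dom:
  b1: preds {b0,b4}: {b0} ∩ {b0,b1,b3,b4} = {b0}; idom=b0
  b5: preds {b1,b2}: {b0,b1} ∩ {b0,b2} = {b0}; idom=b0

DF derivation:
  join b1 pred b0: · stop@b0
  join b1 pred b4: b4→b3→b1 stop@b0
  join b5 pred b1: b1 stop@b0
  join b5 pred b2: b2 stop@b0
  DF(b0)=∅
  DF(b1)={b1,b5}
  DF(b2)={b5}
  DF(b3)={b1}
  DF(b4)={b1}
  DF(b5)=∅

φ for h: defs {b3,b4}
  DF⁺ = {b1,b5}

Answer: ["b1", "b5"]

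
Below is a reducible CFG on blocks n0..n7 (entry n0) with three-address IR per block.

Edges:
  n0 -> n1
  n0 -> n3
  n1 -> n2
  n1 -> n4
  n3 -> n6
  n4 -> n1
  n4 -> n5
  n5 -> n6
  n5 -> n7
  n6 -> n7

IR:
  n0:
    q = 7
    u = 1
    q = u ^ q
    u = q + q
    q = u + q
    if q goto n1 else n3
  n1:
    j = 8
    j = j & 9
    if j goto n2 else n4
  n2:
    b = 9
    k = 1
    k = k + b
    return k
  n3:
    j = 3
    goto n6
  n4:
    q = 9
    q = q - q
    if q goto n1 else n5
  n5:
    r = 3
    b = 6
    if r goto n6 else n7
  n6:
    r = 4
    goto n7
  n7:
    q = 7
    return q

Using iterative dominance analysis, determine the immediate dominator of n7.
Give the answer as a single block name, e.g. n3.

idom tree: n1←n0 n2←n1 n3←n0 n4←n1 n5←n4 n6←n0 n7←n0
Join-block Dom:
  n1: preds {n0,n4}: {n0} ∩ {n0,n1,n4} = {n0}; idom=n0
  n6: preds {n3,n5}: {n0,n3} ∩ {n0,n1,n4,n5} = {n0}; idom=n0
  n7: preds {n5,n6}: {n0,n1,n4,n5} ∩ {n0,n6} = {n0}; idom=n0

idom(n7) = n0

Answer: n0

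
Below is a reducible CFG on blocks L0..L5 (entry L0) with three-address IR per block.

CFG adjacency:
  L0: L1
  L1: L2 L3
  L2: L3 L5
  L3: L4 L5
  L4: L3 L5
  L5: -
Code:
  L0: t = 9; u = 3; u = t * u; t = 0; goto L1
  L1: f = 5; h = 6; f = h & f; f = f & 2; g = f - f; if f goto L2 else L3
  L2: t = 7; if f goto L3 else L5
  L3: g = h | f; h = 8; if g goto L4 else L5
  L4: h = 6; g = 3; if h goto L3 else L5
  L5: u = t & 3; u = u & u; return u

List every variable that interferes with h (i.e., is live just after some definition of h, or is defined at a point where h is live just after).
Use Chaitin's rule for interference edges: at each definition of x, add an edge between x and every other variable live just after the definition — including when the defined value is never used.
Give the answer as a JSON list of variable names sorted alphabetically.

Answer: ["f", "g", "t"]

Derivation:
Per-block:
  L0: def={t,u} ue=∅
  L1: def={f,g,h} ue=∅
  L2: def={t} ue={f}
  L3: def={g,h} ue={f,h}
  L4: def={g,h} ue=∅
  L5: def={u} ue={t}

Live sets:
  L0 li=∅ lo={t}
  L1 li={t} lo={f,h,t}
  L2 li={f,h} lo={f,h,t}
  L3 li={f,h,t} lo={f,t}
  L4 li={f,t} lo={f,h,t}
  L5 li={t} lo=∅

Interference:
  f↔{g,h,t}
  g↔{f,h,t}
  h↔{f,g,t}
  t↔{f,g,h,u}
  u↔{t}

N(h) = ["f", "g", "t"]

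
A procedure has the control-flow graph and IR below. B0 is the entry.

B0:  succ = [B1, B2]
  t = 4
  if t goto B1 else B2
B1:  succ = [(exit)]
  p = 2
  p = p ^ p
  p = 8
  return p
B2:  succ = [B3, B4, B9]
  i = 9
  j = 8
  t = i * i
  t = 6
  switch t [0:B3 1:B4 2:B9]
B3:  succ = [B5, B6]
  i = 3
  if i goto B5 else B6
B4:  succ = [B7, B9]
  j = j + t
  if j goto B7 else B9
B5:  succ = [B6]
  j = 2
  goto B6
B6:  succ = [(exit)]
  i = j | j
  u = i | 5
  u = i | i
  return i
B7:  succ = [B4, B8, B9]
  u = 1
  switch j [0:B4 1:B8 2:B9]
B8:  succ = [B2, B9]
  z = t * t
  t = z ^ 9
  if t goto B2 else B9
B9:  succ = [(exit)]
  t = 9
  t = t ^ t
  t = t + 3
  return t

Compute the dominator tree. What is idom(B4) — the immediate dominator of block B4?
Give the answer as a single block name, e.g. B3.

idom tree: B1←B0 B2←B0 B3←B2 B4←B2 B5←B3 B6←B3 B7←B4 B8←B7 B9←B2
Join-block Dom:
  B2: preds {B0,B8}: {B0} ∩ {B0,B2,B4,B7,B8} = {B0}; idom=B0
  B4: preds {B2,B7}: {B0,B2} ∩ {B0,B2,B4,B7} = {B0,B2}; idom=B2
  B6: preds {B3,B5}: {B0,B2,B3} ∩ {B0,B2,B3,B5} = {B0,B2,B3}; idom=B3
  B9: preds {B2,B4,B7,B8}: {B0,B2} ∩ {B0,B2,B4} ∩ {B0,B2,B4,B7} ∩ {B0,B2,B4,B7,B8} = {B0,B2}; idom=B2

idom(B4) = B2

Answer: B2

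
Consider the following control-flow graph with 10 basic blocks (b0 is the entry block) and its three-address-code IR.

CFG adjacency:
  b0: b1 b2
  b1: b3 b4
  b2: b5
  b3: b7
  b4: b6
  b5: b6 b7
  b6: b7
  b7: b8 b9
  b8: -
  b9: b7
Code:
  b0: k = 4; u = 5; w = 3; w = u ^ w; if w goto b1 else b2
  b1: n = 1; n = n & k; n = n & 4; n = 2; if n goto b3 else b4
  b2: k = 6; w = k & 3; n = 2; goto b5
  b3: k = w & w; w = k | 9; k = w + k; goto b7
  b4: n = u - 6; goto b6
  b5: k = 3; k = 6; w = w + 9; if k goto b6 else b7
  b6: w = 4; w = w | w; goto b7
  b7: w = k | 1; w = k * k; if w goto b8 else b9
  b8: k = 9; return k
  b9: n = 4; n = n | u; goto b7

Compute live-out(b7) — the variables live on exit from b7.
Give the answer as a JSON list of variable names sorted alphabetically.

Answer: ["k", "u"]

Working:
Per-block:
  b0: def={k,u,w} ue=∅
  b1: def={n} ue={k}
  b2: def={k,n,w} ue=∅
  b3: def={k,w} ue={w}
  b4: def={n} ue={u}
  b5: def={k,w} ue={w}
  b6: def={w} ue=∅
  b7: def={w} ue={k}
  b8: def={k} ue=∅
  b9: def={n} ue={u}

Backward fixpoint:
  b0: in=∅ out={k,u,w}
  b1: in={k,u,w} out={k,u,w}
  b2: in={u} out={u,w}
  b3: in={u,w} out={k,u}
  b4: in={k,u} out={k,u}
  b5: in={u,w} out={k,u}
  b6: in={k,u} out={k,u}
  b7: in={k,u} out={k,u}
  b8: in=∅ out=∅
  b9: in={k,u} out={k,u}

live-out(b7) = ["k", "u"]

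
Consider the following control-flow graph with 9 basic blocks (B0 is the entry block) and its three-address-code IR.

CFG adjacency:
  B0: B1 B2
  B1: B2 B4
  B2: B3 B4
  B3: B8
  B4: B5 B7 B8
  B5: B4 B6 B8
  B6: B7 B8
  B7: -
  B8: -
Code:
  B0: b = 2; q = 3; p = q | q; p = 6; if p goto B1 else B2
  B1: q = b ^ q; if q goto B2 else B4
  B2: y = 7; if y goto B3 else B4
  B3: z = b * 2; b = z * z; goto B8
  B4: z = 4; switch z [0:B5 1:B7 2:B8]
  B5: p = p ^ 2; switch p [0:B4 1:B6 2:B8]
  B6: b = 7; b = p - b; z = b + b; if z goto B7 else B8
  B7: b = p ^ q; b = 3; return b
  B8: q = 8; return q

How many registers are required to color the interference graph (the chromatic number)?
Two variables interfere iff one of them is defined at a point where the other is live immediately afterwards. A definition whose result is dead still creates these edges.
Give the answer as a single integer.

Answer: 4

Working:
Block summaries:
  B0: {b,p,q} / ∅
  B1: {q} / {b,q}
  B2: {y} / ∅
  B3: {b,z} / {b}
  B4: {z} / ∅
  B5: {p} / {p}
  B6: {b,z} / {p}
  B7: {b} / {p,q}
  B8: {q} / ∅

Backward fixpoint:
  live B0: ∅→{b,p,q}
  live B1: {b,p,q}→{b,p,q}
  live B2: {b,p,q}→{b,p,q}
  live B3: {b}→∅
  live B4: {p,q}→{p,q}
  live B5: {p,q}→{p,q}
  live B6: {p,q}→{p,q}
  live B7: {p,q}→∅
  live B8: ∅→∅

Conflict graph:
  b↔{p,q,y}
  p↔{b,q,y,z}
  q↔{b,p,y,z}
  y↔{b,p,q}
  z↔{p,q}

Chromatic number:
  {b,p,q,y} pairwise interfere (4-clique) ⇒ χ ≥ 4
  4-colouring: r0={p}  r1={q}  r2={b,z}  r3={y}
  χ = 4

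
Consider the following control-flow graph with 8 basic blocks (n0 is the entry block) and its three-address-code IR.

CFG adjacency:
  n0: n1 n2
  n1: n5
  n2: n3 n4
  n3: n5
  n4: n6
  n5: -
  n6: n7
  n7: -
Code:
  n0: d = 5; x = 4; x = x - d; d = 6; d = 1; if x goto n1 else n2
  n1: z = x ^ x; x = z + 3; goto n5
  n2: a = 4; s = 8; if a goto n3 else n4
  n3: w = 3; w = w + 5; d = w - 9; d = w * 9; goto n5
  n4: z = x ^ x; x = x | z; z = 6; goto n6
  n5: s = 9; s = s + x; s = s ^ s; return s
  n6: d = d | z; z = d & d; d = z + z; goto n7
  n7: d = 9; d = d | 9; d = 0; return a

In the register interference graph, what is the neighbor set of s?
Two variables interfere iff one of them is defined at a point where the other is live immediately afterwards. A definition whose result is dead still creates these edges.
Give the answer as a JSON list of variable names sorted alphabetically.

Answer: ["a", "d", "x"]

Working:
def/use:
  n0 def {d,x} use ∅
  n1 def {x,z} use {x}
  n2 def {a,s} use ∅
  n3 def {d,w} use ∅
  n4 def {x,z} use {x}
  n5 def {s} use {x}
  n6 def {d,z} use {d,z}
  n7 def {d} use {a}

Liveness:
  n0: in=∅ out={d,x}
  n1: in={x} out={x}
  n2: in={d,x} out={a,d,x}
  n3: in={x} out={x}
  n4: in={a,d,x} out={a,d,z}
  n5: in={x} out=∅
  n6: in={a,d,z} out={a}
  n7: in={a} out=∅

Interfere edges:
  a: {d,s,x,z}
  d: {a,s,w,x,z}
  s: {a,d,x}
  w: {d,x}
  x: {a,d,s,w,z}
  z: {a,d,x}

N(s) = ["a", "d", "x"]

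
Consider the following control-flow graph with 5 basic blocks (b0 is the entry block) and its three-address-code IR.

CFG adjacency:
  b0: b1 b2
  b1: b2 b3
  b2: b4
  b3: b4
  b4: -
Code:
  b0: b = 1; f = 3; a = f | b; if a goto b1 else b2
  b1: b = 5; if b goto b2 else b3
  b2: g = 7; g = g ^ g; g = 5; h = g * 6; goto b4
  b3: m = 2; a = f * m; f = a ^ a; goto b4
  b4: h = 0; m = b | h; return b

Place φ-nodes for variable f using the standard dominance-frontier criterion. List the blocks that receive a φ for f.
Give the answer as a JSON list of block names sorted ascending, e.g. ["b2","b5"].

idom tree: b1←b0 b2←b0 b3←b1 b4←b0
Dom at joins:
  b2: preds {b0,b1}: {b0} ∩ {b0,b1} = {b0}; idom=b0
  b4: preds {b2,b3}: {b0,b2} ∩ {b0,b1,b3} = {b0}; idom=b0

Frontier:
  b2←b0: walk · to b0
  b2←b1: walk b1 to b0
  b4←b2: walk b2 to b0
  b4←b3: walk b3→b1 to b0
  b0 → ∅
  b1 → {b2,b4}
  b2 → {b4}
  b3 → {b4}
  b4 → ∅

φ for f: defs {b0,b3}
  DF⁺ = {b4}

Answer: ["b4"]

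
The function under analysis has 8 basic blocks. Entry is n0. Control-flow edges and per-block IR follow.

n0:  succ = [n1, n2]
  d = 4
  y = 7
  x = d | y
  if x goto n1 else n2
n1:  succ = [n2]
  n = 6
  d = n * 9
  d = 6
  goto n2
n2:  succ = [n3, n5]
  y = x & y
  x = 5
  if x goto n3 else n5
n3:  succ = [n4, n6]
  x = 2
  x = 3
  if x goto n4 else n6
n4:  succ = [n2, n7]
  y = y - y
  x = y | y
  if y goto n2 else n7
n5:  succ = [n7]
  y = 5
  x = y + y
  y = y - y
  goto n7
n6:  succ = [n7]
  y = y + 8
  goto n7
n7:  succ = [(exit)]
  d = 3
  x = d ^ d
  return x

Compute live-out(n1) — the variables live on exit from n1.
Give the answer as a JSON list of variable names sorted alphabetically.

Answer: ["x", "y"]

Working:
Block summaries:
  n0: {d,x,y} / ∅
  n1: {d,n} / ∅
  n2: {x,y} / {x,y}
  n3: {x} / ∅
  n4: {x,y} / {y}
  n5: {x,y} / ∅
  n6: {y} / {y}
  n7: {d,x} / ∅

Liveness:
  n0: in=∅ out={x,y}
  n1: in={x,y} out={x,y}
  n2: in={x,y} out={y}
  n3: in={y} out={y}
  n4: in={y} out={x,y}
  n5: in=∅ out=∅
  n6: in={y} out=∅
  n7: in=∅ out=∅

live-out(n1) = ["x", "y"]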